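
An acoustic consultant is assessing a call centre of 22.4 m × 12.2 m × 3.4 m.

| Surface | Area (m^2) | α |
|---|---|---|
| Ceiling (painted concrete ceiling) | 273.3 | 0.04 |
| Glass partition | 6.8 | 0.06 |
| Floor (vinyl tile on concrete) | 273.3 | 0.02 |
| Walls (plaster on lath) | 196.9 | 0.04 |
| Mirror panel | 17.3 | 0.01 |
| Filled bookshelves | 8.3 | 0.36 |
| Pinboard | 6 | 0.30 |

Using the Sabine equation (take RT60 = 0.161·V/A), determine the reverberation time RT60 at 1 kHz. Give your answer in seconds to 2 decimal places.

5.05 s

A = Σ Sᵢαᵢ = 273.3·0.04 + 6.8·0.06 + 273.3·0.02 + 196.9·0.04 + 17.3·0.01 + 8.3·0.36 + 6·0.30 = 29.643 sabins.
Room volume: 929.152 m³.
RT60 = 0.161 · V / A = 0.161 × 929.152 / 29.643 = 5.05 s.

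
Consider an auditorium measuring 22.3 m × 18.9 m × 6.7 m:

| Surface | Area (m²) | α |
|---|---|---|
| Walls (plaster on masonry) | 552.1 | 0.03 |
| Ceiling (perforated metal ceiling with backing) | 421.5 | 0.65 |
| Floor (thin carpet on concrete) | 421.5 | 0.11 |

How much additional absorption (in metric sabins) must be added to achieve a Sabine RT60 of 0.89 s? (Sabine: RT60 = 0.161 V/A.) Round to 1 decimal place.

A₁ = Σ Sᵢαᵢ = 552.1×0.03 + 421.5×0.65 + 421.5×0.11 = 336.903 sabins.
Target A₂ = 0.161·2823.849/0.89 = 510.831 sabins (V = 2823.849 m³).
Shortfall: 510.831 − 336.903 = 173.9 sabins.

173.9 sabins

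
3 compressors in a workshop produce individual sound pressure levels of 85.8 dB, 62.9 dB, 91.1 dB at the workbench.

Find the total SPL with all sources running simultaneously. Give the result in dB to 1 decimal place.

92.2 dB

Σ 10^(Lᵢ/10) = 1.67e+09.
L_total = 10·log₁₀(1.67e+09) = 92.2 dB.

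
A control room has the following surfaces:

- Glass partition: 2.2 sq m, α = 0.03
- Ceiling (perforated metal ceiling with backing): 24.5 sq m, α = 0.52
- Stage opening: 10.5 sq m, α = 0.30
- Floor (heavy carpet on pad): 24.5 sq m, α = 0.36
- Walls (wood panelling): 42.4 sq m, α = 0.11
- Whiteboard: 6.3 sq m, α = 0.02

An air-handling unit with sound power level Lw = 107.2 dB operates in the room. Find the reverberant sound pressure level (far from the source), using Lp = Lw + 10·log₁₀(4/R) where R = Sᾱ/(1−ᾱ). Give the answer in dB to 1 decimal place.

A = 29.566 sabins; S = 110.4 sq m.
ᾱ = 0.2678, so room constant R = A/(1−ᾱ) = 40.380 sq m.
Lp = 107.2 + 10·log₁₀(4/40.380) = 107.2 + (-10.04) = 97.2 dB.

97.2 dB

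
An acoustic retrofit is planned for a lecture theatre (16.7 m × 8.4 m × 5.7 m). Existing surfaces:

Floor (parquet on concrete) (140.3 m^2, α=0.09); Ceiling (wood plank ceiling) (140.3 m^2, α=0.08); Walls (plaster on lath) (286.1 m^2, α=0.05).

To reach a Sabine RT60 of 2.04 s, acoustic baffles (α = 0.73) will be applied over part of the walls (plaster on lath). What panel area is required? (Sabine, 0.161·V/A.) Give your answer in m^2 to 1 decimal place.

36.7

A₁ = Σ Sᵢαᵢ = 140.3×0.09 + 140.3×0.08 + 286.1×0.05 = 38.156 sabins.
Required A₂ = 0.161·799.596/2.04 = 63.105 sabins.
ΔA needed = 63.105 − 38.156 = 24.949 sabins.
Each m^2 of panel replacing the walls (plaster on lath) adds (0.73 − 0.05) = 0.68 sabins.
Panel area = 24.949 / 0.68 = 36.7 m^2.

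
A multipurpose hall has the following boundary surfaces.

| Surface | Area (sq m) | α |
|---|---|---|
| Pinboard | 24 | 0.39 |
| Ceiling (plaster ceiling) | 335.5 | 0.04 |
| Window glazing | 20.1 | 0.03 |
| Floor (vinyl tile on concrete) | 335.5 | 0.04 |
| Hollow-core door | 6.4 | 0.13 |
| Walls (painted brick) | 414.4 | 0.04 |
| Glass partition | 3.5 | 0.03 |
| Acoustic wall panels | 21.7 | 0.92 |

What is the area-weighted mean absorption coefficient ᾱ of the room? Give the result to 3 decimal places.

0.064

S = Σ Sᵢ = 24 + 335.5 + 20.1 + 335.5 + 6.4 + 414.4 + 3.5 + 21.7 = 1161.1 sq m.
Weighted sum Σ Sα = 74.280.
ᾱ = 74.280 / 1161.1 = 0.064.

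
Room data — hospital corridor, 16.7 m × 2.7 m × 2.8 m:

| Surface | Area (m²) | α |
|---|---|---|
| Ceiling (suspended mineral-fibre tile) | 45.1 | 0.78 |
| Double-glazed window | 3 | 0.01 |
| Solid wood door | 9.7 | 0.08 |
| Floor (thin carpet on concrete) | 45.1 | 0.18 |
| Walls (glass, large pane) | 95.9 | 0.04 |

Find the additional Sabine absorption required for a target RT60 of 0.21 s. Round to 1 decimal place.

48.9 sabins

A₁ = Σ Sᵢαᵢ = 45.1*0.78 + 3*0.01 + 9.7*0.08 + 45.1*0.18 + 95.9*0.04 = 47.938 sabins.
V = 126.252 m³. Required absorption A₂ = 0.161 × 126.252 / 0.21 = 96.793 sabins.
ΔA = A₂ − A₁ = 96.793 − 47.938 = 48.9 sabins.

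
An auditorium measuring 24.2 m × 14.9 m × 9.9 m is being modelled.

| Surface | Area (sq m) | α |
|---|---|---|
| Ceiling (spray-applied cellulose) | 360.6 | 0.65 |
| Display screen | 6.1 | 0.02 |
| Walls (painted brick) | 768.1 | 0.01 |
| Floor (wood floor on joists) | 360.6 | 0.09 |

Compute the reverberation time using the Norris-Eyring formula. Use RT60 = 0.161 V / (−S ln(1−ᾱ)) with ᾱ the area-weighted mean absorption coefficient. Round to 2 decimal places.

Total surface area S = 360.6 + 6.1 + 768.1 + 360.6 = 1495.4 sq m.
Σ(Sᵢαᵢ) = 360.6×0.65 + 6.1×0.02 + 768.1×0.01 + 360.6×0.09 = 274.647.
Mean coefficient ᾱ = A/S = 0.1837.
Eyring denominator: −S ln(1−ᾱ) = 303.526.
V = 24.2 × 14.9 × 9.9 = 3569.742 m³.
RT60 = 0.161 × 3569.742 / 303.526 = 1.89 s.

1.89 s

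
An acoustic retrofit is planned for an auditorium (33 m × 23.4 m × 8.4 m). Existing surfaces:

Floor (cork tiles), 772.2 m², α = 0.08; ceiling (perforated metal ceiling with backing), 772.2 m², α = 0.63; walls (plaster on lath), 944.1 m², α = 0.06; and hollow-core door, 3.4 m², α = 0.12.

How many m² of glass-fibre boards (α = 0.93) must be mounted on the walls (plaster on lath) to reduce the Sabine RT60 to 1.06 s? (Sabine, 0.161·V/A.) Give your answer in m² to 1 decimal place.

A₁ = Σ Sᵢαᵢ = 772.2×0.08 + 772.2×0.63 + 944.1×0.06 + 3.4×0.12 = 605.316 sabins.
V = 6486.48 m³. Target absorption A₂ = 0.161 × 6486.48 / 1.06 = 985.211 sabins.
ΔA needed = 985.211 − 605.316 = 379.895 sabins.
Net gain per m²: Δα = 0.93 − 0.06 = 0.87.
Panel area = 379.895 / 0.87 = 436.7 m².

436.7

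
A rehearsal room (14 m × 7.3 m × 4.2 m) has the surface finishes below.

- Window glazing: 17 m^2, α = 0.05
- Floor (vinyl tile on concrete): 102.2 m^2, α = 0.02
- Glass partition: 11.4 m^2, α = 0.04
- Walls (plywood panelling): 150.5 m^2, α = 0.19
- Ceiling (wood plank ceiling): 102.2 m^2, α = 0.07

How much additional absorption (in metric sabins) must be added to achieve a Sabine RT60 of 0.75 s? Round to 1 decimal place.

Summing Sᵢαᵢ: 0.850 + 2.044 + 0.456 + 28.595 + 7.154 → A₁ = 39.099 sabins.
For T = 0.75 s, need A₂ = 0.161·V/T = 0.161·429.24/0.75 = 92.144 sabins.
ΔA = A₂ − A₁ = 92.144 − 39.099 = 53.0 sabins.

53.0 sabins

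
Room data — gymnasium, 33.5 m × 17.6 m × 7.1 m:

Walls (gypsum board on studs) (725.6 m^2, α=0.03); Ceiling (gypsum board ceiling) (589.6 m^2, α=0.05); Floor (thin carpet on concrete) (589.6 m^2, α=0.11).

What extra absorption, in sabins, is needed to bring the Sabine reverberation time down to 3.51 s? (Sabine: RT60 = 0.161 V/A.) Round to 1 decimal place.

A₁ = Σ Sᵢαᵢ = 725.6·0.03 + 589.6·0.05 + 589.6·0.11 = 116.104 sabins.
For T = 3.51 s, need A₂ = 0.161·V/T = 0.161·4186.16/3.51 = 192.015 sabins.
ΔA = A₂ − A₁ = 192.015 − 116.104 = 75.9 sabins.

75.9 sabins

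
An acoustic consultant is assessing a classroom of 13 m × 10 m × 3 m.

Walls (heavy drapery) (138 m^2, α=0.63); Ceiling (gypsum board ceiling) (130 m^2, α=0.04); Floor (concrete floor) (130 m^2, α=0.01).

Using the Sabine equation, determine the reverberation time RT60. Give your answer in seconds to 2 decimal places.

Summing Sᵢαᵢ: 86.940 + 5.200 + 1.300 → A = 93.440 sabins.
Volume V = 13 × 10 × 3 = 390 m³.
RT60 = 0.161 · V / A = 0.161 × 390 / 93.440 = 0.67 s.

0.67 seconds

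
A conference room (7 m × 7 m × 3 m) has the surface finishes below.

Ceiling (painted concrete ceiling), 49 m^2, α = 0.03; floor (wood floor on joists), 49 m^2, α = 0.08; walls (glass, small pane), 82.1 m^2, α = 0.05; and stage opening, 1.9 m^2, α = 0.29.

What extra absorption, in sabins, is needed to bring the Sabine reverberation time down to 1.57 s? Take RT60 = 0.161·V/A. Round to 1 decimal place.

Total absorption A₁ = 49·0.03 + 49·0.08 + 82.1·0.05 + 1.9·0.29
  = 1.470 + 3.920 + 4.105 + 0.551 = 10.046 m^2 sabins.
Target A₂ = 0.161·147/1.57 = 15.075 sabins (V = 147 m³).
Additional absorption ΔA = 15.075 − 10.046 = 5.0 sabins.

5.0 sabins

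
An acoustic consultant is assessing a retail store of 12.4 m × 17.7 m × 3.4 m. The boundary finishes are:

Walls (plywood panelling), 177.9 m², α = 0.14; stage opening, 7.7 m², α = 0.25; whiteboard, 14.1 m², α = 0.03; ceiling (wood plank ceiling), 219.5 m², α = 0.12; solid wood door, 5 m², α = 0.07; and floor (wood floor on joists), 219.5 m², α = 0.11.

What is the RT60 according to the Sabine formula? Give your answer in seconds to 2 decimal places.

1.54 s

A = Σ Sᵢαᵢ = 177.9·0.14 + 7.7·0.25 + 14.1·0.03 + 219.5·0.12 + 5·0.07 + 219.5·0.11 = 78.089 sabins.
Room volume: 746.232 m³.
RT60 = 0.161 · V / A = 0.161 × 746.232 / 78.089 = 1.54 s.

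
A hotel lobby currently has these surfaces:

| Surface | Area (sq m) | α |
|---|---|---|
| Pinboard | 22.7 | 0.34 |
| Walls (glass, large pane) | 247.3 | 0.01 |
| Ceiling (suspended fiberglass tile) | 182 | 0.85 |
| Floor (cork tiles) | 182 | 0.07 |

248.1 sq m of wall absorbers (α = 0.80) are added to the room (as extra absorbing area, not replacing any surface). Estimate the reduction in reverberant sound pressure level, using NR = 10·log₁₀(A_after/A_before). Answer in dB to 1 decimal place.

3.3 dB

Total absorption A_before = 22.7×0.34 + 247.3×0.01 + 182×0.85 + 182×0.07
  = 7.718 + 2.473 + 154.700 + 12.740 = 177.631 sq m sabins.
Added absorption = 248.1 × 0.80 = 198.480 sabins.
New total A_after = 376.111 sabins.
NR = 10·log₁₀(376.111/177.631) = 3.3 dB.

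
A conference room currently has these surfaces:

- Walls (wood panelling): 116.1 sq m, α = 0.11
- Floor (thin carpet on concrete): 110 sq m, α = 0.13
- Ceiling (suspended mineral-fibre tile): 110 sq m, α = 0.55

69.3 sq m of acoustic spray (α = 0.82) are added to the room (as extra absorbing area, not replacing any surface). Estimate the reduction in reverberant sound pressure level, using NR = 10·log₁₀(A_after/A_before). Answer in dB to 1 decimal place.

2.2 dB

Equivalent absorption area: A_before = 116.1·0.11 + 110·0.13 + 110·0.55 = 87.571 sq m.
Added absorption = 69.3 × 0.82 = 56.826 sabins.
New total A_after = 144.397 sabins.
NR = 10·log₁₀(144.397/87.571) = 2.2 dB.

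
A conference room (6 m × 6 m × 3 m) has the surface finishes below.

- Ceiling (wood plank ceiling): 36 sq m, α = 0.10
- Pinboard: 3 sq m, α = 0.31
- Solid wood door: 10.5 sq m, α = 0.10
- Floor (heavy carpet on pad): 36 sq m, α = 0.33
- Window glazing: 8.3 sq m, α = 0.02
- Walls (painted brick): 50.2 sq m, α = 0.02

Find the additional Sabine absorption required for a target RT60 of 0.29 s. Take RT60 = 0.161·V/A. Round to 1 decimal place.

Summing Sᵢαᵢ: 3.600 + 0.930 + 1.050 + 11.880 + 0.166 + 1.004 → A₁ = 18.630 sabins.
V = 108 m³. Required absorption A₂ = 0.161 × 108 / 0.29 = 59.959 sabins.
ΔA = A₂ − A₁ = 59.959 − 18.630 = 41.3 sabins.

41.3 sabins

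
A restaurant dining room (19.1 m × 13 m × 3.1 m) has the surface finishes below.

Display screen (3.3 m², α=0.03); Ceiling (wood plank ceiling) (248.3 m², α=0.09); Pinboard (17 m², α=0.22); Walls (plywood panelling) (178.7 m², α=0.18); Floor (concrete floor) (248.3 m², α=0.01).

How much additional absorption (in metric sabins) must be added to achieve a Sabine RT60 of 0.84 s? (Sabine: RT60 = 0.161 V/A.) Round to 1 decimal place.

86.7 sabins

A₁ = Σ Sᵢαᵢ = 3.3×0.03 + 248.3×0.09 + 17×0.22 + 178.7×0.18 + 248.3×0.01 = 60.835 sabins.
Target A₂ = 0.161·769.73/0.84 = 147.532 sabins (V = 769.73 m³).
Additional absorption ΔA = 147.532 − 60.835 = 86.7 sabins.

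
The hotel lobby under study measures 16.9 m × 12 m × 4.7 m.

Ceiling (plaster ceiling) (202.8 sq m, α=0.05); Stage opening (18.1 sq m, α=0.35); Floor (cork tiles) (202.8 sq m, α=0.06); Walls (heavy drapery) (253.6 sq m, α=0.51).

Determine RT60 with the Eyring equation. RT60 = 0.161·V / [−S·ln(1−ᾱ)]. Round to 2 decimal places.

0.85 s

S = Σ Sᵢ = 677.3 sq m.
Absorption A = 202.8·0.05 + 18.1·0.35 + 202.8·0.06 + 253.6·0.51 = 157.979 sabins.
ᾱ = 157.979 / 677.3 = 0.2332.
Eyring denominator: −S ln(1−ᾱ) = 179.843.
V = 16.9 × 12 × 4.7 = 953.16 m³.
RT60 = 0.161 × 953.16 / 179.843 = 0.85 s.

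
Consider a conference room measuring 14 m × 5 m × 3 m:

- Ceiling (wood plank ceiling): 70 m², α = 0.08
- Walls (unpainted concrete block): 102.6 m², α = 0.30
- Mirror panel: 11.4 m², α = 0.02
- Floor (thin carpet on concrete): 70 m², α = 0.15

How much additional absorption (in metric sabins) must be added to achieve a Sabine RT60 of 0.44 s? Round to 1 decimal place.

Total absorption A₁ = 70×0.08 + 102.6×0.30 + 11.4×0.02 + 70×0.15
  = 5.600 + 30.780 + 0.228 + 10.500 = 47.108 m² sabins.
For T = 0.44 s, need A₂ = 0.161·V/T = 0.161·210/0.44 = 76.841 sabins.
Additional absorption ΔA = 76.841 − 47.108 = 29.7 sabins.

29.7 sabins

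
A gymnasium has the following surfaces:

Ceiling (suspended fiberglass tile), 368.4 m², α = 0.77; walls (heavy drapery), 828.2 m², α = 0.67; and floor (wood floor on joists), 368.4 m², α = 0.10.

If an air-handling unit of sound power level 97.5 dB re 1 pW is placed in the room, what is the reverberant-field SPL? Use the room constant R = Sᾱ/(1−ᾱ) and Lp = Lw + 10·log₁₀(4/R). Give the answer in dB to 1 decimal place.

A = 875.402 sabins; S = 1565.0 m².
ᾱ = 0.5594, so room constant R = A/(1−ᾱ) = 1986.841 m².
Lp = 97.5 + 10·log₁₀(4/1986.841) = 97.5 + (-26.96) = 70.5 dB.

70.5 dB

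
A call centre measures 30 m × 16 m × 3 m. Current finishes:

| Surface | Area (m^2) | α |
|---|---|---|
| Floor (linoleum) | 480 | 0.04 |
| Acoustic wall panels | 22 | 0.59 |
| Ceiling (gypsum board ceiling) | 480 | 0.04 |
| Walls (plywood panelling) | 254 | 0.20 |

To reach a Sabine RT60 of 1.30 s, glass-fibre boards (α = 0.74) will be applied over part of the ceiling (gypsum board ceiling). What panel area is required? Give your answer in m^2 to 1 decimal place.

108.8

Equivalent absorption area: A₁ = 480*0.04 + 22*0.59 + 480*0.04 + 254*0.20 = 102.180 m^2.
V = 1440 m³. Target absorption A₂ = 0.161 × 1440 / 1.30 = 178.338 sabins.
Absorption to add: 178.338 − 102.180 = 76.158 sabins.
Net gain per m^2: Δα = 0.74 − 0.04 = 0.70.
Panel area = 76.158 / 0.70 = 108.8 m^2.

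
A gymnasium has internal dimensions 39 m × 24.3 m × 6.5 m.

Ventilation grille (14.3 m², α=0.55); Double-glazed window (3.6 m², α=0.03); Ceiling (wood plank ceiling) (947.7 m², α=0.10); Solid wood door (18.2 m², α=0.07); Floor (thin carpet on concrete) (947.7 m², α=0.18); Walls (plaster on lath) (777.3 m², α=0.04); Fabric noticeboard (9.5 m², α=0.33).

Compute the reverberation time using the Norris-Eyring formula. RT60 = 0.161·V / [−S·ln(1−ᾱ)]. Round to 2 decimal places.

3.03 sec

S = Σ Sᵢ = 2718.3 m².
Σ(Sᵢαᵢ) = 14.3·0.55 + 3.6·0.03 + 947.7·0.10 + 18.2·0.07 + 947.7·0.18 + 777.3·0.04 + 9.5·0.33 = 308.830.
Mean coefficient ᾱ = A/S = 0.1136.
−S·ln(1−ᾱ) = −2718.3 × ln(1 − 0.1136) = 327.792.
V = 39 × 24.3 × 6.5 = 6160.05 m³.
T = 0.161·V/[−S·ln(1−ᾱ)] = 0.161·6160.05/327.792 = 3.03 s.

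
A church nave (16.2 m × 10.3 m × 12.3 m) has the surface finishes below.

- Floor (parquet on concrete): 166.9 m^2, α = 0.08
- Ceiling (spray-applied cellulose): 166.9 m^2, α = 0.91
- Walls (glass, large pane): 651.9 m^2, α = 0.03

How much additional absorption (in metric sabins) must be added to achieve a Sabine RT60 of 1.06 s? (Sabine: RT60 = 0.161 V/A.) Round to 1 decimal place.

A₁ = Σ Sᵢαᵢ = 166.9·0.08 + 166.9·0.91 + 651.9·0.03 = 184.788 sabins.
For T = 1.06 s, need A₂ = 0.161·V/T = 0.161·2052.378/1.06 = 311.729 sabins.
ΔA = A₂ − A₁ = 311.729 − 184.788 = 126.9 sabins.

126.9 sabins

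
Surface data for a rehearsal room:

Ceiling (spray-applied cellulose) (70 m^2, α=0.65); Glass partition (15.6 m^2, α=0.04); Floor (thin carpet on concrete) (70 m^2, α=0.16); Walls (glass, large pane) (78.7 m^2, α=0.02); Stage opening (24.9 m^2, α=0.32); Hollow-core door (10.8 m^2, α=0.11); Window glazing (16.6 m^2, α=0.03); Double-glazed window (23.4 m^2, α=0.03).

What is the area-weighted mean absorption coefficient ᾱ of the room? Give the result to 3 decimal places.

Total surface area S = 310.0 m^2.
Σ(Sᵢαᵢ) = 70*0.65 + 15.6*0.04 + 70*0.16 + 78.7*0.02 + 24.9*0.32 + 10.8*0.11 + 16.6*0.03 + 23.4*0.03 = 69.254.
ᾱ = 69.254 / 310.0 = 0.223.

0.223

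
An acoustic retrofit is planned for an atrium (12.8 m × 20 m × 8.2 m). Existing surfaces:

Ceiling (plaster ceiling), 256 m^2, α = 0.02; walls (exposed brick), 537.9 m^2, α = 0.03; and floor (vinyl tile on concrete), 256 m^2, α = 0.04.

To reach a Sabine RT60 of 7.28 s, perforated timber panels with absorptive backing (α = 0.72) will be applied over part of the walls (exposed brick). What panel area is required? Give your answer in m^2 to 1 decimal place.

21.6

Total absorption A₁ = 256·0.02 + 537.9·0.03 + 256·0.04
  = 5.120 + 16.137 + 10.240 = 31.497 m^2 sabins.
Required A₂ = 0.161·2099.2/7.28 = 46.425 sabins.
ΔA needed = 46.425 − 31.497 = 14.928 sabins.
Each m^2 of panel replacing the walls (exposed brick) adds (0.72 − 0.03) = 0.69 sabins.
Panel area = 14.928 / 0.69 = 21.6 m^2.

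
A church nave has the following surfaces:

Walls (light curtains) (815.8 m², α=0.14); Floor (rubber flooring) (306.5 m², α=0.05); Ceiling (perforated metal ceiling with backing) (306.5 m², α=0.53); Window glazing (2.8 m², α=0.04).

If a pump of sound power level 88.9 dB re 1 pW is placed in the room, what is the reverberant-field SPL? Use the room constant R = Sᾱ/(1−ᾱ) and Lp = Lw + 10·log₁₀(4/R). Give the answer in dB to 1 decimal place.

A = 292.094 sabins; S = 1431.6 m².
ᾱ = 0.2040, so room constant R = A/(1−ᾱ) = 366.952 m².
Lp = Lw + 10 log₁₀(4/R) = 88.9 -19.63 = 69.3 dB.

69.3 dB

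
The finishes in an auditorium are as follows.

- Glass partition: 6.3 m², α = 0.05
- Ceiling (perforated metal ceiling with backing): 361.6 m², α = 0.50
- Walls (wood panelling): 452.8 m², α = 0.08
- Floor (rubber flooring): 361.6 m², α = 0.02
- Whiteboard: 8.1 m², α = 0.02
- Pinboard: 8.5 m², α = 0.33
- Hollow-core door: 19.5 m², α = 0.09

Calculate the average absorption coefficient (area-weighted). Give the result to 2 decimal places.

0.19

S = Σ Sᵢ = 6.3 + 361.6 + 452.8 + 361.6 + 8.1 + 8.5 + 19.5 = 1218.4 m².
Weighted sum Σ Sα = 229.293.
ᾱ = 229.293 / 1218.4 = 0.19.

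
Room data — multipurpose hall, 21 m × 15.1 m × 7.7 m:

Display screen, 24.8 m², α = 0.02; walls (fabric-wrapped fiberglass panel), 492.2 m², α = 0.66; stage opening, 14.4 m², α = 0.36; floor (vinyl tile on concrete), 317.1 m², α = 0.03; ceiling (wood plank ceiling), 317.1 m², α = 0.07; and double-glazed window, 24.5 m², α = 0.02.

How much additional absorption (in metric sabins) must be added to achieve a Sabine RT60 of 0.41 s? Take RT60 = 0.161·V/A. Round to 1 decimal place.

596.1 sabins

A₁ = Σ Sᵢαᵢ = 24.8×0.02 + 492.2×0.66 + 14.4×0.36 + 317.1×0.03 + 317.1×0.07 + 24.5×0.02 = 362.732 sabins.
Target A₂ = 0.161·2441.67/0.41 = 958.802 sabins (V = 2441.67 m³).
ΔA = A₂ − A₁ = 958.802 − 362.732 = 596.1 sabins.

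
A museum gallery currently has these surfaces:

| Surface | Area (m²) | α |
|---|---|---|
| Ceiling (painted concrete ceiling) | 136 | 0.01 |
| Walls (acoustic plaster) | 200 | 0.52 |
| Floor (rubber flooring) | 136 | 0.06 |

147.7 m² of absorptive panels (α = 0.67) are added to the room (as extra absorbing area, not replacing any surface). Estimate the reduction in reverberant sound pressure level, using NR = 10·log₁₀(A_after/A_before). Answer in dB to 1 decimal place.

2.7 dB

A_before = Σ Sᵢαᵢ = 136*0.01 + 200*0.52 + 136*0.06 = 113.520 sabins.
Treatment contributes 147.7·0.67 = 98.959 sabins.
New total A_after = 212.479 sabins.
NR = 10·log₁₀(212.479/113.520) = 2.7 dB.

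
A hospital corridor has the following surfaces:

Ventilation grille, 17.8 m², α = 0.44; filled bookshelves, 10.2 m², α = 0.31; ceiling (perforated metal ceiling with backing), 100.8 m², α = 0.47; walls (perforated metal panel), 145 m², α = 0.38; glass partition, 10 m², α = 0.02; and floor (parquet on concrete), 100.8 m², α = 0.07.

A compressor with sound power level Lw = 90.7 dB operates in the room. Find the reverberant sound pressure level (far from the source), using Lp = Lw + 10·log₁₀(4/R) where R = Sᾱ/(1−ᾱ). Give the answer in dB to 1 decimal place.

74.3 dB

A = 120.726 sabins; S = 384.6 m².
ᾱ = 120.726/384.6 = 0.3139; R = Sᾱ/(1−ᾱ) = 120.726/(1−0.3139) = 175.960 m².
Lp = 90.7 + 10·log₁₀(4/175.960) = 90.7 + (-16.43) = 74.3 dB.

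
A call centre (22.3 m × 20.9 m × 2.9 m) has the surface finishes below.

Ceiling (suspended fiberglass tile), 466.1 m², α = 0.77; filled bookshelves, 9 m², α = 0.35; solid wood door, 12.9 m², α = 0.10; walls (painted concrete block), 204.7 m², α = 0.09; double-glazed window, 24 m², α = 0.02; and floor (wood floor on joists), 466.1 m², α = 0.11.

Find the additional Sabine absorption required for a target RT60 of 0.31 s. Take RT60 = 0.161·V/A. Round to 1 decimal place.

268.5 sabins

Total absorption A₁ = 466.1*0.77 + 9*0.35 + 12.9*0.10 + 204.7*0.09 + 24*0.02 + 466.1*0.11
  = 358.897 + 3.150 + 1.290 + 18.423 + 0.480 + 51.271 = 433.511 m² sabins.
V = 1351.603 m³. Required absorption A₂ = 0.161 × 1351.603 / 0.31 = 701.962 sabins.
ΔA = A₂ − A₁ = 701.962 − 433.511 = 268.5 sabins.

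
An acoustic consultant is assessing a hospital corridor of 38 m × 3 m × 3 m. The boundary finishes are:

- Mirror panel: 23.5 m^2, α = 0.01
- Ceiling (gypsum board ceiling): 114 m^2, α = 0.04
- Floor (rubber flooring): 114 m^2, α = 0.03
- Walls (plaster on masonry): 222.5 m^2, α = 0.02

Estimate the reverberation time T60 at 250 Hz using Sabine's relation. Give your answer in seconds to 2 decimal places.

Total absorption A = 23.5*0.01 + 114*0.04 + 114*0.03 + 222.5*0.02
  = 0.235 + 4.560 + 3.420 + 4.450 = 12.665 m^2 sabins.
V = 38·3·3 = 342 m³.
T = 0.161 V/A = 0.161·342/12.665 = 4.35 s.

4.35 sec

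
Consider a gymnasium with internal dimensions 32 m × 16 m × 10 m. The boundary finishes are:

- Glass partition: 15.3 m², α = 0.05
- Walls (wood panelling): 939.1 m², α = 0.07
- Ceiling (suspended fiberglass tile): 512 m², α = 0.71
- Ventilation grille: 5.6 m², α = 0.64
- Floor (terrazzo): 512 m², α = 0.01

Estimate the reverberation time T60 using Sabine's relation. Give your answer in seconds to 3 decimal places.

A = Σ Sᵢαᵢ = 15.3·0.05 + 939.1·0.07 + 512·0.71 + 5.6·0.64 + 512·0.01 = 438.726 sabins.
V = 32·16·10 = 5120 m³.
RT60 = 0.161 · V / A = 0.161 × 5120 / 438.726 = 1.879 s.

1.879 s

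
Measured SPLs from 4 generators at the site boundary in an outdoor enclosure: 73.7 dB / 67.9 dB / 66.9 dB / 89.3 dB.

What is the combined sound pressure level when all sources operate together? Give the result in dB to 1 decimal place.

89.5 dB

Converting to relative power and adding: 10^(73.7/10) + 10^(67.9/10) + 10^(66.9/10) + 10^(89.3/10) = 8.856e+08.
L_total = 10·log₁₀(8.856e+08) = 89.5 dB.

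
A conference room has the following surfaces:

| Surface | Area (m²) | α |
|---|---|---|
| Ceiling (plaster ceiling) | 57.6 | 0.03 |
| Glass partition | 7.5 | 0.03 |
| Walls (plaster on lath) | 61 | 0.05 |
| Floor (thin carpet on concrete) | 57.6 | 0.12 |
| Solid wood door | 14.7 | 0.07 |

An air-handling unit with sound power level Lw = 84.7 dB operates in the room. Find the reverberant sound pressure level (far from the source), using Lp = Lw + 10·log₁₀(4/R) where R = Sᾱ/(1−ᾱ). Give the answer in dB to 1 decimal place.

Σ(Sᵢαᵢ) = 57.6×0.03 + 7.5×0.03 + 61×0.05 + 57.6×0.12 + 14.7×0.07 = 12.944; total area S = 198.4 m².
ᾱ = 0.0652, so room constant R = A/(1−ᾱ) = 13.847 m².
Lp = 84.7 + 10·log₁₀(4/13.847) = 84.7 + (-5.39) = 79.3 dB.

79.3 dB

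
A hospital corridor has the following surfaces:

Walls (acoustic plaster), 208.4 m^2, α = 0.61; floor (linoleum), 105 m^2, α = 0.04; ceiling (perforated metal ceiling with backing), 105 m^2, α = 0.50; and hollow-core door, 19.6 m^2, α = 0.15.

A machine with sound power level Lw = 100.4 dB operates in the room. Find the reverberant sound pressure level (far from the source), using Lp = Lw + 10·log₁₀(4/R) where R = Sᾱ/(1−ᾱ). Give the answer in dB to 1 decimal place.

A = 186.764 sabins; S = 438.0 m^2.
ᾱ = 0.4264, so room constant R = A/(1−ᾱ) = 325.600 m^2.
Lp = 100.4 + 10·log₁₀(4/325.600) = 100.4 + (-19.11) = 81.3 dB.

81.3 dB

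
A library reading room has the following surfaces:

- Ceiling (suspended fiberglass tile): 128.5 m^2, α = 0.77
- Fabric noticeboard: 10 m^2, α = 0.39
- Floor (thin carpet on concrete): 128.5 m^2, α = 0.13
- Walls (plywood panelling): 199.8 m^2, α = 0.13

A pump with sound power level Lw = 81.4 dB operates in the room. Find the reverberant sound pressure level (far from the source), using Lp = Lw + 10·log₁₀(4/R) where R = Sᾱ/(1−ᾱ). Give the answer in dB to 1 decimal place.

64.2 dB

A = 145.524 sabins; S = 466.8 m^2.
ᾱ = 145.524/466.8 = 0.3117; R = Sᾱ/(1−ᾱ) = 145.524/(1−0.3117) = 211.425 m^2.
Lp = Lw + 10 log₁₀(4/R) = 81.4 -17.23 = 64.2 dB.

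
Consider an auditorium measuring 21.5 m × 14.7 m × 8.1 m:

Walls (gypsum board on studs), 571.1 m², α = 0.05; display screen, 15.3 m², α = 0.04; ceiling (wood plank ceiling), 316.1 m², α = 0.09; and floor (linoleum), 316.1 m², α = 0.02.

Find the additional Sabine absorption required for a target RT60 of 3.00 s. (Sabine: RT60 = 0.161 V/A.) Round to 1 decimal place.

73.4 sabins

Summing Sᵢαᵢ: 28.555 + 0.612 + 28.449 + 6.322 → A₁ = 63.938 sabins.
V = 2560.005 m³. Required absorption A₂ = 0.161 × 2560.005 / 3.00 = 137.387 sabins.
ΔA = A₂ − A₁ = 137.387 − 63.938 = 73.4 sabins.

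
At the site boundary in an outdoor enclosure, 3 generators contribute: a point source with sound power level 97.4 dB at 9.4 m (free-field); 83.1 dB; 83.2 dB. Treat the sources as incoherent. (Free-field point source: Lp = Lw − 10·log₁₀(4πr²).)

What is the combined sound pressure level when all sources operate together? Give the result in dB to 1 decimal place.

Source at 9.4 m: Lp = 97.4 − 10·log₁₀(4π·9.4²) = 97.4 − 10·log₁₀(1110.365) = 66.9 dB.
Sum in the linear (power) domain: Σ 10^(Lᵢ/10) = 10^(66.9/10) + 10^(83.1/10) + 10^(83.2/10) = 4.18e+08.
L_total = 10·log₁₀(4.18e+08) = 86.2 dB.

86.2 dB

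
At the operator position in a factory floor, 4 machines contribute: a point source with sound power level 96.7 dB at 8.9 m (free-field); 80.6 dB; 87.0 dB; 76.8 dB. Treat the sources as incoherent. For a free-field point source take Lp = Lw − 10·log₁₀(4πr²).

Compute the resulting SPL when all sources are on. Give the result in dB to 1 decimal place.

88.3 dB

Source at 8.9 m: Lp = 96.7 − 10·log₁₀(4π·8.9²) = 96.7 − 10·log₁₀(995.382) = 66.7 dB.
Σ 10^(Lᵢ/10) = 6.685e+08.
L_total = 10·log₁₀(6.685e+08) = 88.3 dB.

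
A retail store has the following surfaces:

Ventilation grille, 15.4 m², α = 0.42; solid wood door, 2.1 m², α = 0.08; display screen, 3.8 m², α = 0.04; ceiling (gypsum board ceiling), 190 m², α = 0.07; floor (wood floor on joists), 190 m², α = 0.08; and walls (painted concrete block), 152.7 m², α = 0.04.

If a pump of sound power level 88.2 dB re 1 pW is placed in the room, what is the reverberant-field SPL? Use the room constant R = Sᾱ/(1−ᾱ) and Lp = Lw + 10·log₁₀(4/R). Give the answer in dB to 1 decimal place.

77.7 dB

A = 41.396 sabins; S = 554.0 m².
ᾱ = 41.396/554.0 = 0.0747; R = Sᾱ/(1−ᾱ) = 41.396/(1−0.0747) = 44.738 m².
Lp = 88.2 + 10·log₁₀(4/44.738) = 88.2 + (-10.49) = 77.7 dB.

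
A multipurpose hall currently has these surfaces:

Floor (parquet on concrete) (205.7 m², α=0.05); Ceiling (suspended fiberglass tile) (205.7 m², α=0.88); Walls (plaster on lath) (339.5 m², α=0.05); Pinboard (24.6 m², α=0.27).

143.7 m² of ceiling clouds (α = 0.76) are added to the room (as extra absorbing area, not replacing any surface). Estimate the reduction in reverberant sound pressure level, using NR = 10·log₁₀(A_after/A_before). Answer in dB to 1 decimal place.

1.8 dB

Equivalent absorption area: A_before = 205.7×0.05 + 205.7×0.88 + 339.5×0.05 + 24.6×0.27 = 214.918 m².
Treatment contributes 143.7·0.76 = 109.212 sabins.
New total A_after = 324.130 sabins.
Reduction = 10 log₁₀(A_after/A_before) = 10 log₁₀(1.5082) = 1.8 dB.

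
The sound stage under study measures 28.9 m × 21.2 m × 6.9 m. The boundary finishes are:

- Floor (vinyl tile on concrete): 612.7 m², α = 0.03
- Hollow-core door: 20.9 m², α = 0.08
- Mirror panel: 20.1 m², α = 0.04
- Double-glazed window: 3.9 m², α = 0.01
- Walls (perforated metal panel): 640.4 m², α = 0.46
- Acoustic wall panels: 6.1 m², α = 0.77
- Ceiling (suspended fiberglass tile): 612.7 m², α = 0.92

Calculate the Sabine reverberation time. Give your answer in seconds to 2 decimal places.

0.77 s

Equivalent absorption area: A = 612.7·0.03 + 20.9·0.08 + 20.1·0.04 + 3.9·0.01 + 640.4·0.46 + 6.1·0.77 + 612.7·0.92 = 883.861 m².
Volume V = 28.9 × 21.2 × 6.9 = 4227.492 m³.
T = 0.161 V/A = 0.161·4227.492/883.861 = 0.77 s.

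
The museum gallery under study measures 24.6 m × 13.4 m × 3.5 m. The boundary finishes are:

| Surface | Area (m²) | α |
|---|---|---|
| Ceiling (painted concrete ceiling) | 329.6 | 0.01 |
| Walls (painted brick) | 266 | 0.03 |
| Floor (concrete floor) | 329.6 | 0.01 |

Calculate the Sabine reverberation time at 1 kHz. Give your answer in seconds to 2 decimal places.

12.75 s

Equivalent absorption area: A = 329.6·0.01 + 266·0.03 + 329.6·0.01 = 14.572 m².
Room volume: 1153.74 m³.
Sabine: RT60 = 0.161 × 1153.74 / 14.572 = 12.75 s.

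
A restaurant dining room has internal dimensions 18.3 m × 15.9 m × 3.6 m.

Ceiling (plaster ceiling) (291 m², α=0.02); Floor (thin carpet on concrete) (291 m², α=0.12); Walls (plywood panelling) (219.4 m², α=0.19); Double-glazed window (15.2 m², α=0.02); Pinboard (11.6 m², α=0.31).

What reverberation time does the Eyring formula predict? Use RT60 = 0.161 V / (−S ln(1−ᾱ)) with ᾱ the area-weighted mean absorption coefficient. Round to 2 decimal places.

S = Σ Sᵢ = 828.2 m².
Absorption A = 291·0.02 + 291·0.12 + 219.4·0.19 + 15.2·0.02 + 11.6·0.31 = 86.326 sabins.
Mean coefficient ᾱ = A/S = 0.1042.
−S·ln(1−ᾱ) = −828.2 × ln(1 − 0.1042) = 91.134.
V = 18.3 × 15.9 × 3.6 = 1047.492 m³.
RT60 = 0.161 × 1047.492 / 91.134 = 1.85 s.

1.85 seconds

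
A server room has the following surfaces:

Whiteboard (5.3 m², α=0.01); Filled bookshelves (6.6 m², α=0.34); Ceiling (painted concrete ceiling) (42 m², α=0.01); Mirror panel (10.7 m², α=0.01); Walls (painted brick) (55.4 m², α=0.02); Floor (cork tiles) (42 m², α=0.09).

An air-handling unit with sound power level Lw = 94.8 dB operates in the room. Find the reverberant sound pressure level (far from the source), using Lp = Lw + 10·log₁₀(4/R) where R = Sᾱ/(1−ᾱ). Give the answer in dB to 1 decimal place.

91.7 dB

Σ(Sᵢαᵢ) = 5.3·0.01 + 6.6·0.34 + 42·0.01 + 10.7·0.01 + 55.4·0.02 + 42·0.09 = 7.712; total area S = 162.0 m².
ᾱ = 7.712/162.0 = 0.0476; R = Sᾱ/(1−ᾱ) = 7.712/(1−0.0476) = 8.097 m².
Lp = 94.8 + 10·log₁₀(4/8.097) = 94.8 + (-3.06) = 91.7 dB.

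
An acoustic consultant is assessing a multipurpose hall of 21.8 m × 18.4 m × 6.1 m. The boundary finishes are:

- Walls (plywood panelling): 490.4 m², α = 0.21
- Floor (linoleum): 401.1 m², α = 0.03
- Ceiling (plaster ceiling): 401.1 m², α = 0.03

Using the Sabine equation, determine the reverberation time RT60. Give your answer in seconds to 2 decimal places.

3.10 s

Total absorption A = 490.4*0.21 + 401.1*0.03 + 401.1*0.03
  = 102.984 + 12.033 + 12.033 = 127.050 m² sabins.
Room volume: 2446.832 m³.
RT60 = 0.161 · V / A = 0.161 × 2446.832 / 127.050 = 3.10 s.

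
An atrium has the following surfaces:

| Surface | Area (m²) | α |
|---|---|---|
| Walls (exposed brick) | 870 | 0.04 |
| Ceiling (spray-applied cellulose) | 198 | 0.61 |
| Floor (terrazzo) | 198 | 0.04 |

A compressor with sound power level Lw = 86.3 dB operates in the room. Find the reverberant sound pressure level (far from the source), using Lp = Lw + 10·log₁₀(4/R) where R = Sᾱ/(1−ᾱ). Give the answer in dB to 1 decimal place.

A = 163.500 sabins; S = 1266.0 m².
ᾱ = 163.500/1266.0 = 0.1291; R = Sᾱ/(1−ᾱ) = 163.500/(1−0.1291) = 187.737 m².
Lp = Lw + 10 log₁₀(4/R) = 86.3 -16.71 = 69.6 dB.

69.6 dB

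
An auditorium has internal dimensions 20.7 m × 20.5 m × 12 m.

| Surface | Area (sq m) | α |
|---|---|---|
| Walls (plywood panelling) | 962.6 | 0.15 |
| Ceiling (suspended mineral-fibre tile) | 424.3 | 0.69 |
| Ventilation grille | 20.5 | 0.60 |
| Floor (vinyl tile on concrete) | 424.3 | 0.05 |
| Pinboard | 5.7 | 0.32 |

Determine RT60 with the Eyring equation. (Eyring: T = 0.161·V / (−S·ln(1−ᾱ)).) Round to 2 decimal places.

S = Σ Sᵢ = 1837.4 sq m.
Absorption A = 962.6·0.15 + 424.3·0.69 + 20.5·0.60 + 424.3·0.05 + 5.7·0.32 = 472.496 sabins.
ᾱ = 472.496 / 1837.4 = 0.2572.
−S·ln(1−ᾱ) = −1837.4 × ln(1 − 0.2572) = 546.311.
V = 20.7 × 20.5 × 12 = 5092.2 m³.
RT60 = 0.161 × 5092.2 / 546.311 = 1.50 s.

1.50 seconds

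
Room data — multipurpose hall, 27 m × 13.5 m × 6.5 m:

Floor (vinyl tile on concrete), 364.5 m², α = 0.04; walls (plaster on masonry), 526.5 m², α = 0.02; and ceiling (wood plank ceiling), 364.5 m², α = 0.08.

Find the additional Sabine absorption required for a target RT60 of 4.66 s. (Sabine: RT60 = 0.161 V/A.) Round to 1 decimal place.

27.6 sabins

Summing Sᵢαᵢ: 14.580 + 10.530 + 29.160 → A₁ = 54.270 sabins.
V = 2369.25 m³. Required absorption A₂ = 0.161 × 2369.25 / 4.66 = 81.856 sabins.
ΔA = A₂ − A₁ = 81.856 − 54.270 = 27.6 sabins.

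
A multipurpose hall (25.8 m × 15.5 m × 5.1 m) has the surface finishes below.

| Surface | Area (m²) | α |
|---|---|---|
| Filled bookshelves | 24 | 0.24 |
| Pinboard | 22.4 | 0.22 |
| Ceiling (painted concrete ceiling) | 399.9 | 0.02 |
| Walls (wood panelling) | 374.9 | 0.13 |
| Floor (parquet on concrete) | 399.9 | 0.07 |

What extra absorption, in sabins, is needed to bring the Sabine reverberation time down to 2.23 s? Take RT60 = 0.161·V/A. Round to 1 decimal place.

A₁ = Σ Sᵢαᵢ = 24×0.24 + 22.4×0.22 + 399.9×0.02 + 374.9×0.13 + 399.9×0.07 = 95.416 sabins.
For T = 2.23 s, need A₂ = 0.161·V/T = 0.161·2039.49/2.23 = 147.246 sabins.
Additional absorption ΔA = 147.246 − 95.416 = 51.8 sabins.

51.8 sabins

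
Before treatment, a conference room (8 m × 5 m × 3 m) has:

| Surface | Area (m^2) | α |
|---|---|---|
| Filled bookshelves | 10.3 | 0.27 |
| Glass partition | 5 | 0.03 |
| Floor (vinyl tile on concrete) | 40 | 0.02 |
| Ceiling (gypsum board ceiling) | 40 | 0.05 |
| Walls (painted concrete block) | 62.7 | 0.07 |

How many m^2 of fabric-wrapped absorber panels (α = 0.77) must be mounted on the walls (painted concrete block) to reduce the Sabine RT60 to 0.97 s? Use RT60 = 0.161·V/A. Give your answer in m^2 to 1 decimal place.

14.0

A₁ = Σ Sᵢαᵢ = 10.3·0.27 + 5·0.03 + 40·0.02 + 40·0.05 + 62.7·0.07 = 10.120 sabins.
Required A₂ = 0.161·120/0.97 = 19.918 sabins.
Absorption to add: 19.918 − 10.120 = 9.798 sabins.
Each m^2 of panel replacing the walls (painted concrete block) adds (0.77 − 0.07) = 0.70 sabins.
Area = ΔA/Δα = 9.798/0.70 = 14.0 m^2.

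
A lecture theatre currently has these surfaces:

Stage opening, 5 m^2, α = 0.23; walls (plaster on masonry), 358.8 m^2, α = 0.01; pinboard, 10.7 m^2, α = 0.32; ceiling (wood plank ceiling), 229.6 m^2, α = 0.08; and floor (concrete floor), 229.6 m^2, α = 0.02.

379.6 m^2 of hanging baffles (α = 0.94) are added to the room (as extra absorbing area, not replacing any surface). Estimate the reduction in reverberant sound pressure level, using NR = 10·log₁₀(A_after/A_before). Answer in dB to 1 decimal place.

11.0 dB

Summing Sᵢαᵢ: 1.150 + 3.588 + 3.424 + 18.368 + 4.592 → A_before = 31.122 sabins.
Treatment contributes 379.6·0.94 = 356.824 sabins.
New total A_after = 387.946 sabins.
NR = 10·log₁₀(387.946/31.122) = 11.0 dB.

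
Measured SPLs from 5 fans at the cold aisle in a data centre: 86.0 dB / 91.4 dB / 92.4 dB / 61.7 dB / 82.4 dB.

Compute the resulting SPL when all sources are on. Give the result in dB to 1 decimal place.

95.7 dB

Σ 10^(Lᵢ/10) = 3.692e+09.
Back to dB: 10·log₁₀ Σ = 95.7 dB.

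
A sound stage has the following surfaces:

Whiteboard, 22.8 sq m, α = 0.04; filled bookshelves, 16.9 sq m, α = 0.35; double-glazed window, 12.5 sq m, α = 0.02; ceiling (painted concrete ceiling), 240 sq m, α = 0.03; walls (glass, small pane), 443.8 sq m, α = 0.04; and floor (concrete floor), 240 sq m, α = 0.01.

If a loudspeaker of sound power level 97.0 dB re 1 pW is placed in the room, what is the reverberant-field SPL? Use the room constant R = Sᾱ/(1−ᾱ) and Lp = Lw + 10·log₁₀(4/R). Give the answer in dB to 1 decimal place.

Σ(Sᵢαᵢ) = 22.8×0.04 + 16.9×0.35 + 12.5×0.02 + 240×0.03 + 443.8×0.04 + 240×0.01 = 34.429; total area S = 976.0 sq m.
ᾱ = 0.0353, so room constant R = A/(1−ᾱ) = 35.689 sq m.
Lp = Lw + 10 log₁₀(4/R) = 97.0 -9.50 = 87.5 dB.

87.5 dB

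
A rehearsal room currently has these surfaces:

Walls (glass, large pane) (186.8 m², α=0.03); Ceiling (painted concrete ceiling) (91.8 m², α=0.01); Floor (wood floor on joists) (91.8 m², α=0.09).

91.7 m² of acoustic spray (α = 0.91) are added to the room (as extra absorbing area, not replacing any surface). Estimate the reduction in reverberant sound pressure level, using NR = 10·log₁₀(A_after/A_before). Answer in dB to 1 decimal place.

8.2 dB

Equivalent absorption area: A_before = 186.8·0.03 + 91.8·0.01 + 91.8·0.09 = 14.784 m².
Treatment contributes 91.7·0.91 = 83.447 sabins.
New total A_after = 98.231 sabins.
NR = 10·log₁₀(98.231/14.784) = 8.2 dB.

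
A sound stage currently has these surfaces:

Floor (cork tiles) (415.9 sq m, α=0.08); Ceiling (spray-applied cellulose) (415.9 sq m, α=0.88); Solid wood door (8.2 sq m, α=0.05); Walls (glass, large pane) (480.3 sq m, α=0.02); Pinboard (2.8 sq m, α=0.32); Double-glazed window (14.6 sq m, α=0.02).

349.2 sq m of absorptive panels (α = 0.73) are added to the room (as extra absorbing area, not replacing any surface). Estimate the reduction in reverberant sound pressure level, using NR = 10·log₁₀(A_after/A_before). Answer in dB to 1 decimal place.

2.1 dB

A_before = Σ Sᵢαᵢ = 415.9*0.08 + 415.9*0.88 + 8.2*0.05 + 480.3*0.02 + 2.8*0.32 + 14.6*0.02 = 410.468 sabins.
Added absorption = 349.2 × 0.73 = 254.916 sabins.
A_after = 410.468 + 254.916 = 665.384 sabins.
Reduction = 10 log₁₀(A_after/A_before) = 10 log₁₀(1.6210) = 2.1 dB.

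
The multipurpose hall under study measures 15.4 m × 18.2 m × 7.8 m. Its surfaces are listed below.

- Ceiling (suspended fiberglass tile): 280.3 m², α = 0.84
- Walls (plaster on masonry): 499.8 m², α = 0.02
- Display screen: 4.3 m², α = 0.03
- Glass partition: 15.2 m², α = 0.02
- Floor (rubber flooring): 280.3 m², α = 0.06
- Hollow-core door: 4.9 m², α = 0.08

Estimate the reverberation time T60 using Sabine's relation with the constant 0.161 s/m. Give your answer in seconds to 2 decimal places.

1.34 seconds

Summing Sᵢαᵢ: 235.452 + 9.996 + 0.129 + 0.304 + 16.818 + 0.392 → A = 263.091 sabins.
Room volume: 2186.184 m³.
T = 0.161 V/A = 0.161·2186.184/263.091 = 1.34 s.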